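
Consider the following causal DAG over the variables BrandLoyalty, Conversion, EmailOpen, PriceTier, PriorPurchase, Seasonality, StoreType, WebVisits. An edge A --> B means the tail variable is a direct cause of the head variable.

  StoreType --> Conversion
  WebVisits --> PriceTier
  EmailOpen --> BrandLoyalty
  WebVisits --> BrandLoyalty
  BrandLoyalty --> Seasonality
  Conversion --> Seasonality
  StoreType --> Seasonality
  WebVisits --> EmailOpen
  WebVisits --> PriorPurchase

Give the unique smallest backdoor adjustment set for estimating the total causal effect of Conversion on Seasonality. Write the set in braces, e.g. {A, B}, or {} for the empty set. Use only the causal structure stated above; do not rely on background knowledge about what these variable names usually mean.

Variables eligible for adjustment (non-descendants of Conversion, excluding Conversion and Seasonality): {BrandLoyalty, EmailOpen, PriceTier, PriorPurchase, StoreType, WebVisits}.
Backdoor paths from Conversion to Seasonality:
  P1: Conversion <- StoreType -> Seasonality
The empty set is not sufficient: P1 (Conversion <- StoreType -> Seasonality) has no collider blocking it and no conditioned non-collider, so it is open.
Try {StoreType}:
  P1: blocked at fork node StoreType ∈ conditioning set.
{StoreType} contains no descendant of Conversion and blocks every backdoor path.
No other singleton works — e.g. {WebVisits} leaves P1 open — so {StoreType} is the unique smallest valid adjustment set.

{StoreType}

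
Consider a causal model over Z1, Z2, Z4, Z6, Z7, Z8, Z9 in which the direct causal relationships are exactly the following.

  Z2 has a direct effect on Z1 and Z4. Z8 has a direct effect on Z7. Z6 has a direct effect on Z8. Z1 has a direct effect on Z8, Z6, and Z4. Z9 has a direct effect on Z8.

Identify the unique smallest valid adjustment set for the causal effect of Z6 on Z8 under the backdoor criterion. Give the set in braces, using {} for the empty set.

Variables eligible for adjustment (non-descendants of Z6, excluding Z6 and Z8): {Z1, Z2, Z4, Z9}.
Backdoor paths from Z6 to Z8:
  P1: Z6 <- Z1 -> Z8
The empty set is not sufficient: P1 (Z6 <- Z1 -> Z8) has no collider blocking it and no conditioned non-collider, so it is open.
Try {Z1}:
  P1: blocked at fork node Z1 ∈ conditioning set.
{Z1} contains no descendant of Z6 and blocks every backdoor path.
No other singleton works — e.g. {Z9} leaves P1 open — so {Z1} is the unique smallest valid adjustment set.

{Z1}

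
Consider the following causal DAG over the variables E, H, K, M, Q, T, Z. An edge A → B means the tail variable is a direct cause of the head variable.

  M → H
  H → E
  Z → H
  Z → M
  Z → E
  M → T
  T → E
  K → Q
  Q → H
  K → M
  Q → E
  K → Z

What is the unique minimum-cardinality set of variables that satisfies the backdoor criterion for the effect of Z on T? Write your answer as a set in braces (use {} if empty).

Variables eligible for adjustment (non-descendants of Z, excluding Z and T): {K, Q}.
Backdoor paths from Z to T:
  P1: Z <- K -> Q -> H <- M -> T
  P2: Z <- K -> Q -> H -> E <- T
  P3: Z <- K -> Q -> E <- H <- M -> T
  P4: Z <- K -> Q -> E <- T
  P5: Z <- K -> M -> H <- Q -> E <- T
  P6: Z <- K -> M -> H -> E <- T
  P7: Z <- K -> M -> T
The empty set is not sufficient: P7 (Z <- K -> M -> T) has no collider blocking it and no conditioned non-collider, so it is open.
Try {K}:
  P1: blocked at fork node K ∈ conditioning set.
  P2: blocked at fork node K ∈ conditioning set.
  P3: blocked at fork node K ∈ conditioning set.
  P4: blocked at fork node K ∈ conditioning set.
  P5: blocked at fork node K ∈ conditioning set.
  P6: blocked at fork node K ∈ conditioning set.
  P7: blocked at fork node K ∈ conditioning set.
{K} contains no descendant of Z and blocks every backdoor path.
No other singleton works — e.g. {Q} leaves P7 open — so {K} is the unique smallest valid adjustment set.

{K}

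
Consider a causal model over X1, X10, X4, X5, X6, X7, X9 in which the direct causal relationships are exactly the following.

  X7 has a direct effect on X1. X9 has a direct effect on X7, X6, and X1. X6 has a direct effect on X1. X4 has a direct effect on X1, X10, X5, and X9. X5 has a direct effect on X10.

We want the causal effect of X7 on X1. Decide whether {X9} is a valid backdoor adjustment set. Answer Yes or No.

Yes

Backdoor paths from X7 to X1 (paths whose first edge points into X7):
  P1: X7 <- X9 <- X4 -> X1
  P2: X7 <- X9 -> X6 -> X1
  P3: X7 <- X9 -> X1
Condition 1 (no descendant of X7 in the set): holds — descendants of X7 are {X1}; none are in {X9}.
Condition 2 (every backdoor path blocked by {X9}):
  P1: blocked at chain node X9 ∈ conditioning set.
  P2: blocked at fork node X9 ∈ conditioning set.
  P3: blocked at fork node X9 ∈ conditioning set.
{X9} satisfies the backdoor criterion.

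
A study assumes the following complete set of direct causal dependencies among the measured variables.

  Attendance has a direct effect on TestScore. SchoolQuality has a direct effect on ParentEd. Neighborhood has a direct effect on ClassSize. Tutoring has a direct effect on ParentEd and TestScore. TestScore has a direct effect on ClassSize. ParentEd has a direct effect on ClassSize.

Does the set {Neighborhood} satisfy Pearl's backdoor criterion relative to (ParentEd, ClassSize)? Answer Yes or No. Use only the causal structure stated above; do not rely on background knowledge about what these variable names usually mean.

No

Backdoor paths from ParentEd to ClassSize (paths whose first edge points into ParentEd):
  P1: ParentEd <- Tutoring -> TestScore -> ClassSize
Condition 1 (no descendant of ParentEd in the set): holds — descendants of ParentEd are {ClassSize}; none are in {Neighborhood}.
Condition 2 (every backdoor path blocked by {Neighborhood}):
  P1: open — no interior node is in the conditioning set.
{Neighborhood} does not satisfy the backdoor criterion.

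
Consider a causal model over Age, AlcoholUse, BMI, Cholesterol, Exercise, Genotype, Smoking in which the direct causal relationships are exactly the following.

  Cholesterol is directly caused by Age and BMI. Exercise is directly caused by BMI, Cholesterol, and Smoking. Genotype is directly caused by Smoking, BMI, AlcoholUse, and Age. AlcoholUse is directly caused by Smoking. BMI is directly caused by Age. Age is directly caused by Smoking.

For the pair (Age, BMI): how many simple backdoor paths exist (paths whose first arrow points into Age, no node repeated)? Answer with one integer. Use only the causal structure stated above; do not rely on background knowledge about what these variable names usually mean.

A backdoor path from Age to BMI is any simple undirected path whose first edge points into Age (i.e. leaves Age via a parent).
Parents of Age: {Smoking}.
Enumerating:
  P1: Age <- Smoking -> AlcoholUse -> Genotype <- BMI
  P2: Age <- Smoking -> Genotype <- BMI
  P3: Age <- Smoking -> Exercise <- BMI
  P4: Age <- Smoking -> Exercise <- Cholesterol <- BMI
That exhausts the simple backdoor paths. Count: 4.

4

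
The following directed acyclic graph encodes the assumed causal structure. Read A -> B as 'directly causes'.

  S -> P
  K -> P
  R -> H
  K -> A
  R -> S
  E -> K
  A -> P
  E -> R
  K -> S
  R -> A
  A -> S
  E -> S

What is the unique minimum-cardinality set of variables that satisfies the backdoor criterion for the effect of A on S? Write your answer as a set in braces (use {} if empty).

{K, R}

Variables eligible for adjustment (non-descendants of A, excluding A and S): {E, H, K, R}.
Backdoor paths from A to S:
  P1: A <- R <- E -> K -> S
  P2: A <- R <- E -> K -> P <- S
  P3: A <- R <- E -> S
  P4: A <- R -> S
  P5: A <- K <- E -> R -> S
  P6: A <- K <- E -> S
  P7: A <- K -> S
  P8: A <- K -> P <- S
The empty set is not sufficient: P1 (A <- R <- E -> K -> S) has no collider blocking it and no conditioned non-collider, so it is open.
Try {K, R}:
  P1: blocked at chain node R ∈ conditioning set.
  P2: blocked at chain node R ∈ conditioning set.
  P3: blocked at chain node R ∈ conditioning set.
  P4: blocked at fork node R ∈ conditioning set.
  P5: blocked at chain node K ∈ conditioning set.
  P6: blocked at chain node K ∈ conditioning set.
  P7: blocked at fork node K ∈ conditioning set.
  P8: blocked at fork node K ∈ conditioning set.
{K, R} contains no descendant of A and blocks every backdoor path.
Every element of {K, R} is needed (dropping K leaves P6 open; dropping R leaves P3 open), so no proper subset is valid.
Among all size-2 subsets of the eligible variables, only {K, R} blocks every backdoor path, so it is the unique smallest valid adjustment set.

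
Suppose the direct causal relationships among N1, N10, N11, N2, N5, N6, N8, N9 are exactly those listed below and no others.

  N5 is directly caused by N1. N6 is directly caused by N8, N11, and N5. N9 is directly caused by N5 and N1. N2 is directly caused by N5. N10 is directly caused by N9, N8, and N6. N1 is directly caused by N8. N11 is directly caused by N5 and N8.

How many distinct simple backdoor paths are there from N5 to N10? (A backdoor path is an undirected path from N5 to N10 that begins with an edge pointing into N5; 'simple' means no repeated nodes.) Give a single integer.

A backdoor path from N5 to N10 is any simple undirected path whose first edge points into N5 (i.e. leaves N5 via a parent).
Parents of N5: {N1}.
Enumerating:
  P1: N5 <- N1 <- N8 -> N11 -> N6 -> N10
  P2: N5 <- N1 <- N8 -> N6 -> N10
  P3: N5 <- N1 <- N8 -> N10
  P4: N5 <- N1 -> N9 -> N10
That exhausts the simple backdoor paths. Count: 4.

4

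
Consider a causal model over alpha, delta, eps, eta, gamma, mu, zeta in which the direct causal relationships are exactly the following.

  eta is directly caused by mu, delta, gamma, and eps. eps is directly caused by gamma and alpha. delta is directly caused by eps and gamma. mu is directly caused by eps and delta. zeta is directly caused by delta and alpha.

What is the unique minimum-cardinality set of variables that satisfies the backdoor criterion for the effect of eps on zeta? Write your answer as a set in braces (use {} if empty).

{alpha, gamma}

Variables eligible for adjustment (non-descendants of eps, excluding eps and zeta): {alpha, gamma}.
Backdoor paths from eps to zeta:
  P1: eps <- gamma -> delta -> zeta
  P2: eps <- gamma -> eta <- delta -> zeta
  P3: eps <- gamma -> eta <- mu <- delta -> zeta
  P4: eps <- alpha -> zeta
The empty set is not sufficient: P1 (eps <- gamma -> delta -> zeta) has no collider blocking it and no conditioned non-collider, so it is open.
Try {alpha, gamma}:
  P1: blocked at fork node gamma ∈ conditioning set.
  P2: blocked at fork node gamma ∈ conditioning set.
  P3: blocked at fork node gamma ∈ conditioning set.
  P4: blocked at fork node alpha ∈ conditioning set.
{alpha, gamma} contains no descendant of eps and blocks every backdoor path.
Every element of {alpha, gamma} is needed (dropping alpha leaves P4 open; dropping gamma leaves P1 open), so no proper subset is valid.
Among all size-2 subsets of the eligible variables, only {alpha, gamma} blocks every backdoor path, so it is the unique smallest valid adjustment set.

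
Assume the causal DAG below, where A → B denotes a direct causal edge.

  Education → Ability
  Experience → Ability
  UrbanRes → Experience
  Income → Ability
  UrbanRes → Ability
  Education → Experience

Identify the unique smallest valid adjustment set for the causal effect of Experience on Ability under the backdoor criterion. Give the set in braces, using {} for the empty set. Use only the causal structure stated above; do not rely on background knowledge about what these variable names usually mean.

Variables eligible for adjustment (non-descendants of Experience, excluding Experience and Ability): {Education, Income, UrbanRes}.
Backdoor paths from Experience to Ability:
  P1: Experience <- UrbanRes -> Ability
  P2: Experience <- Education -> Ability
The empty set is not sufficient: P1 (Experience <- UrbanRes -> Ability) has no collider blocking it and no conditioned non-collider, so it is open.
Try {Education, UrbanRes}:
  P1: blocked at fork node UrbanRes ∈ conditioning set.
  P2: blocked at fork node Education ∈ conditioning set.
{Education, UrbanRes} contains no descendant of Experience and blocks every backdoor path.
Every element of {Education, UrbanRes} is needed (dropping Education leaves P2 open; dropping UrbanRes leaves P1 open), so no proper subset is valid.
Among all size-2 subsets of the eligible variables, only {Education, UrbanRes} blocks every backdoor path, so it is the unique smallest valid adjustment set.

{Education, UrbanRes}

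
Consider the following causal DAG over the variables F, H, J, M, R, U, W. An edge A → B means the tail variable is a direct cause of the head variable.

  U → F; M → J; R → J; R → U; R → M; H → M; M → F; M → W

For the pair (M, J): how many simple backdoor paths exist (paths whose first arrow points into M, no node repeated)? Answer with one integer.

1

A backdoor path from M to J is any simple undirected path whose first edge points into M (i.e. leaves M via a parent).
Parents of M: {H, R}.
Enumerating:
  P1: M <- R -> J
That exhausts the simple backdoor paths. Count: 1.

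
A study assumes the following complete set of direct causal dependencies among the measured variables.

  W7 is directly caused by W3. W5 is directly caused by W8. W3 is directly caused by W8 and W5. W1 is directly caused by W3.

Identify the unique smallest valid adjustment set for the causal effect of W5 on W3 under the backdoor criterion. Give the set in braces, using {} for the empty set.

Variables eligible for adjustment (non-descendants of W5, excluding W5 and W3): {W8}.
Backdoor paths from W5 to W3:
  P1: W5 <- W8 -> W3
The empty set is not sufficient: P1 (W5 <- W8 -> W3) has no collider blocking it and no conditioned non-collider, so it is open.
Try {W8}:
  P1: blocked at fork node W8 ∈ conditioning set.
{W8} contains no descendant of W5 and blocks every backdoor path.
{W8} is the unique smallest valid adjustment set.

{W8}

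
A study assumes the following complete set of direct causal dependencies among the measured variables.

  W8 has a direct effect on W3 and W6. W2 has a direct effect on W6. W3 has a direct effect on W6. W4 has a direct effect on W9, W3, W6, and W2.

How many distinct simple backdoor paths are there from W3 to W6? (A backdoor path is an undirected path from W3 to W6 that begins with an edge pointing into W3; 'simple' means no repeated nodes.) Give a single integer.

3

A backdoor path from W3 to W6 is any simple undirected path whose first edge points into W3 (i.e. leaves W3 via a parent).
Parents of W3: {W4, W8}.
Enumerating:
  P1: W3 <- W4 -> W2 -> W6
  P2: W3 <- W4 -> W6
  P3: W3 <- W8 -> W6
That exhausts the simple backdoor paths. Count: 3.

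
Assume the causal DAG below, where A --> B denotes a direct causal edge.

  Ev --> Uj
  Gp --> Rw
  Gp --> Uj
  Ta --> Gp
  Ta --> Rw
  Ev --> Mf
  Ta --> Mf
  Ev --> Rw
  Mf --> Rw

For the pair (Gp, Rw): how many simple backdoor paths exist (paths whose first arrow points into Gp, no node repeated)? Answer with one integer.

3

A backdoor path from Gp to Rw is any simple undirected path whose first edge points into Gp (i.e. leaves Gp via a parent).
Parents of Gp: {Ta}.
Enumerating:
  P1: Gp <- Ta -> Mf <- Ev -> Rw
  P2: Gp <- Ta -> Mf -> Rw
  P3: Gp <- Ta -> Rw
That exhausts the simple backdoor paths. Count: 3.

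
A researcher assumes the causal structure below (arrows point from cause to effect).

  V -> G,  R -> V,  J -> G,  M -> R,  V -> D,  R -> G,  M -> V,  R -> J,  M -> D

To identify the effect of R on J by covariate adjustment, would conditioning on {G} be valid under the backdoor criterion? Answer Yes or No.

No

Backdoor paths from R to J (paths whose first edge points into R):
  P1: R <- M -> V -> G <- J
  P2: R <- M -> D <- V -> G <- J
Condition 1 (no descendant of R in the set): FAILS — G is a descendant of R.
Condition 2 (every backdoor path blocked by {G}):
  P1: open — collider(s) G are conditioned on (or have a conditioned descendant) and no non-collider on the path is in the set.
  P2: blocked at collider D (neither it nor any descendant is in the conditioning set).
{G} does not satisfy the backdoor criterion.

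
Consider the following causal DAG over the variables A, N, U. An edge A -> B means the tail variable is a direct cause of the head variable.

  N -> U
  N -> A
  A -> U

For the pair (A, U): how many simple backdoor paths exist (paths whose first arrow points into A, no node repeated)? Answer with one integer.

1

A backdoor path from A to U is any simple undirected path whose first edge points into A (i.e. leaves A via a parent).
Parents of A: {N}.
Enumerating:
  P1: A <- N -> U
That exhausts the simple backdoor paths. Count: 1.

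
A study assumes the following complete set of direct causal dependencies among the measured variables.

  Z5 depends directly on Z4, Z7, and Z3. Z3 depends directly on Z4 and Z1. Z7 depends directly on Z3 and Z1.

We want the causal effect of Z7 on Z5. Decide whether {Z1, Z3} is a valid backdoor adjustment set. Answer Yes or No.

Yes

Backdoor paths from Z7 to Z5 (paths whose first edge points into Z7):
  P1: Z7 <- Z1 -> Z3 <- Z4 -> Z5
  P2: Z7 <- Z1 -> Z3 -> Z5
  P3: Z7 <- Z3 <- Z4 -> Z5
  P4: Z7 <- Z3 -> Z5
Condition 1 (no descendant of Z7 in the set): holds — descendants of Z7 are {Z5}; none are in {Z1, Z3}.
Condition 2 (every backdoor path blocked by {Z1, Z3}):
  P1: blocked at fork node Z1 ∈ conditioning set.
  P2: blocked at fork node Z1 ∈ conditioning set.
  P3: blocked at chain node Z3 ∈ conditioning set.
  P4: blocked at fork node Z3 ∈ conditioning set.
{Z1, Z3} satisfies the backdoor criterion.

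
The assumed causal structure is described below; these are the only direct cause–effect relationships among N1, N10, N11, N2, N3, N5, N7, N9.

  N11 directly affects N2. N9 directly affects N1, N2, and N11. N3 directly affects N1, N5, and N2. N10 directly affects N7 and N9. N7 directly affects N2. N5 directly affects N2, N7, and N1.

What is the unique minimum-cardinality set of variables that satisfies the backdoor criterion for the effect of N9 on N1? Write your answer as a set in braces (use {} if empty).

Variables eligible for adjustment (non-descendants of N9, excluding N9 and N1): {N10, N3, N5, N7}.
Backdoor paths from N9 to N1:
  P1: N9 <- N10 -> N7 <- N5 <- N3 -> N1
  P2: N9 <- N10 -> N7 <- N5 -> N1
  P3: N9 <- N10 -> N7 <- N5 -> N2 <- N3 -> N1
  P4: N9 <- N10 -> N7 -> N2 <- N3 -> N5 -> N1
  P5: N9 <- N10 -> N7 -> N2 <- N3 -> N1
  P6: N9 <- N10 -> N7 -> N2 <- N5 <- N3 -> N1
  P7: N9 <- N10 -> N7 -> N2 <- N5 -> N1
Each backdoor path contains an unconditioned collider, so every path is already blocked with the empty conditioning set:
  P1: blocked at collider N7 (neither it nor any descendant is in the conditioning set).
  P2: blocked at collider N7 (neither it nor any descendant is in the conditioning set).
  P3: blocked at collider N7 (neither it nor any descendant is in the conditioning set).
  P4: blocked at collider N2 (neither it nor any descendant is in the conditioning set).
  P5: blocked at collider N2 (neither it nor any descendant is in the conditioning set).
  P6: blocked at collider N2 (neither it nor any descendant is in the conditioning set).
  P7: blocked at collider N2 (neither it nor any descendant is in the conditioning set).
The empty set is therefore the unique smallest valid set.

{}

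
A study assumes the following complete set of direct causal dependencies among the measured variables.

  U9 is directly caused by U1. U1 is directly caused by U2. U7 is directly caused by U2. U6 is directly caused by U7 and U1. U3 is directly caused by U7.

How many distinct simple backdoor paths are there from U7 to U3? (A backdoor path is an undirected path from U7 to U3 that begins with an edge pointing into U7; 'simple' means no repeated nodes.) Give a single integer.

A backdoor path from U7 to U3 is any simple undirected path whose first edge points into U7 (i.e. leaves U7 via a parent).
Parents of U7: {U2}.
No simple path from any parent of U7 reaches U3 without revisiting U7, so there are no backdoor paths.

0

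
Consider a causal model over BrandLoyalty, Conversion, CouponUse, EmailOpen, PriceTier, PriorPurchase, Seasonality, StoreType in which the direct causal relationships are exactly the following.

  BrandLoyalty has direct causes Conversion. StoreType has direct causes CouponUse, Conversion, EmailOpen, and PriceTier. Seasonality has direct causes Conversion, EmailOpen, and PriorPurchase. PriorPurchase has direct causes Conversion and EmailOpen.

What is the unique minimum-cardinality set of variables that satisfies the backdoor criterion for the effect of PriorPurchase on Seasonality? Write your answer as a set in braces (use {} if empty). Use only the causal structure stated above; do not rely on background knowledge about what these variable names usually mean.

Variables eligible for adjustment (non-descendants of PriorPurchase, excluding PriorPurchase and Seasonality): {BrandLoyalty, Conversion, CouponUse, EmailOpen, PriceTier, StoreType}.
Backdoor paths from PriorPurchase to Seasonality:
  P1: PriorPurchase <- Conversion -> StoreType <- EmailOpen -> Seasonality
  P2: PriorPurchase <- Conversion -> Seasonality
  P3: PriorPurchase <- EmailOpen -> StoreType <- Conversion -> Seasonality
  P4: PriorPurchase <- EmailOpen -> Seasonality
The empty set is not sufficient: P2 (PriorPurchase <- Conversion -> Seasonality) has no collider blocking it and no conditioned non-collider, so it is open.
Try {Conversion, EmailOpen}:
  P1: blocked at fork node Conversion ∈ conditioning set.
  P2: blocked at fork node Conversion ∈ conditioning set.
  P3: blocked at fork node EmailOpen ∈ conditioning set.
  P4: blocked at fork node EmailOpen ∈ conditioning set.
{Conversion, EmailOpen} contains no descendant of PriorPurchase and blocks every backdoor path.
Every element of {Conversion, EmailOpen} is needed (dropping Conversion leaves P2 open; dropping EmailOpen leaves P4 open), so no proper subset is valid.
Among all size-2 subsets of the eligible variables, only {Conversion, EmailOpen} blocks every backdoor path, so it is the unique smallest valid adjustment set.

{Conversion, EmailOpen}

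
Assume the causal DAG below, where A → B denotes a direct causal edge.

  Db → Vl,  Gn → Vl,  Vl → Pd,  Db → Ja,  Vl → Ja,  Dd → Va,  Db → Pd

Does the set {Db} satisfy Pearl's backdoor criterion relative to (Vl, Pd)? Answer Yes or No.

Backdoor paths from Vl to Pd (paths whose first edge points into Vl):
  P1: Vl <- Db -> Pd
Condition 1 (no descendant of Vl in the set): holds — descendants of Vl are {Ja, Pd}; none are in {Db}.
Condition 2 (every backdoor path blocked by {Db}):
  P1: blocked at fork node Db ∈ conditioning set.
{Db} satisfies the backdoor criterion.

Yes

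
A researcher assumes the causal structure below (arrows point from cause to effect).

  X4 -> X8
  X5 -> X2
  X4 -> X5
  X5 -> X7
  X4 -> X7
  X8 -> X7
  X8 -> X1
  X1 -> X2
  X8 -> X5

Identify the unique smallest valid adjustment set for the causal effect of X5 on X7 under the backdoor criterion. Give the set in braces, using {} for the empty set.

{X4, X8}

Variables eligible for adjustment (non-descendants of X5, excluding X5 and X7): {X1, X4, X8}.
Backdoor paths from X5 to X7:
  P1: X5 <- X4 -> X8 -> X7
  P2: X5 <- X4 -> X7
  P3: X5 <- X8 <- X4 -> X7
  P4: X5 <- X8 -> X7
The empty set is not sufficient: P1 (X5 <- X4 -> X8 -> X7) has no collider blocking it and no conditioned non-collider, so it is open.
Try {X4, X8}:
  P1: blocked at fork node X4 ∈ conditioning set.
  P2: blocked at fork node X4 ∈ conditioning set.
  P3: blocked at chain node X8 ∈ conditioning set.
  P4: blocked at fork node X8 ∈ conditioning set.
{X4, X8} contains no descendant of X5 and blocks every backdoor path.
Every element of {X4, X8} is needed (dropping X4 leaves P2 open; dropping X8 leaves P4 open), so no proper subset is valid.
Among all size-2 subsets of the eligible variables, only {X4, X8} blocks every backdoor path, so it is the unique smallest valid adjustment set.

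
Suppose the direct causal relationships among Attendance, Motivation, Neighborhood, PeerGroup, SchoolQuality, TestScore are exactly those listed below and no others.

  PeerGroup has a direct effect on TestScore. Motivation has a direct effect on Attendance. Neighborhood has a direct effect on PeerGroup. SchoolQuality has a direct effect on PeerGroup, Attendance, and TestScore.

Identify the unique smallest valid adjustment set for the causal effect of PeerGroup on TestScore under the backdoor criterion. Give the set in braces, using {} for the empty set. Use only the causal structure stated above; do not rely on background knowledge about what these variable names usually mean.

{SchoolQuality}

Variables eligible for adjustment (non-descendants of PeerGroup, excluding PeerGroup and TestScore): {Attendance, Motivation, Neighborhood, SchoolQuality}.
Backdoor paths from PeerGroup to TestScore:
  P1: PeerGroup <- SchoolQuality -> TestScore
The empty set is not sufficient: P1 (PeerGroup <- SchoolQuality -> TestScore) has no collider blocking it and no conditioned non-collider, so it is open.
Try {SchoolQuality}:
  P1: blocked at fork node SchoolQuality ∈ conditioning set.
{SchoolQuality} contains no descendant of PeerGroup and blocks every backdoor path.
No other singleton works — e.g. {Motivation} leaves P1 open — so {SchoolQuality} is the unique smallest valid adjustment set.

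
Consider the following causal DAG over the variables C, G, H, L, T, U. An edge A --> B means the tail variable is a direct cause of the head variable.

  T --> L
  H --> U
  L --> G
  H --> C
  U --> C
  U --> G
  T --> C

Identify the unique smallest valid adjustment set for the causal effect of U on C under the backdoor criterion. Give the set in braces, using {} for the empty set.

{H}

Variables eligible for adjustment (non-descendants of U, excluding U and C): {H, L, T}.
Backdoor paths from U to C:
  P1: U <- H -> C
The empty set is not sufficient: P1 (U <- H -> C) has no collider blocking it and no conditioned non-collider, so it is open.
Try {H}:
  P1: blocked at fork node H ∈ conditioning set.
{H} contains no descendant of U and blocks every backdoor path.
No other singleton works — e.g. {T} leaves P1 open — so {H} is the unique smallest valid adjustment set.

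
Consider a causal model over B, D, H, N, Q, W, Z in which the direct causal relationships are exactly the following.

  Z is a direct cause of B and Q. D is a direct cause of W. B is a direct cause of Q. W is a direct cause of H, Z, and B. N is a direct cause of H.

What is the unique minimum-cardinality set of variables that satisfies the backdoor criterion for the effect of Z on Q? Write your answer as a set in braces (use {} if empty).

Variables eligible for adjustment (non-descendants of Z, excluding Z and Q): {D, H, N, W}.
Backdoor paths from Z to Q:
  P1: Z <- W -> B -> Q
The empty set is not sufficient: P1 (Z <- W -> B -> Q) has no collider blocking it and no conditioned non-collider, so it is open.
Try {W}:
  P1: blocked at fork node W ∈ conditioning set.
{W} contains no descendant of Z and blocks every backdoor path.
No other singleton works — e.g. {D} leaves P1 open — so {W} is the unique smallest valid adjustment set.

{W}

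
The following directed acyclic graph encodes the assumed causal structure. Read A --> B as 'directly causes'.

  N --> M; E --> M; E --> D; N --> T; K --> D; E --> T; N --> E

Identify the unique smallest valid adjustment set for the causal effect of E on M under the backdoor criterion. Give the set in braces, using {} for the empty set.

{N}

Variables eligible for adjustment (non-descendants of E, excluding E and M): {K, N}.
Backdoor paths from E to M:
  P1: E <- N -> M
The empty set is not sufficient: P1 (E <- N -> M) has no collider blocking it and no conditioned non-collider, so it is open.
Try {N}:
  P1: blocked at fork node N ∈ conditioning set.
{N} contains no descendant of E and blocks every backdoor path.
No other singleton works — e.g. {K} leaves P1 open — so {N} is the unique smallest valid adjustment set.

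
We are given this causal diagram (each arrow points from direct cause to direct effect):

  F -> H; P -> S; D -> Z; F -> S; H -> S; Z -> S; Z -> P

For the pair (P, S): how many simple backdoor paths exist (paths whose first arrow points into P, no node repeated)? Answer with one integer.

A backdoor path from P to S is any simple undirected path whose first edge points into P (i.e. leaves P via a parent).
Parents of P: {Z}.
Enumerating:
  P1: P <- Z -> S
That exhausts the simple backdoor paths. Count: 1.

1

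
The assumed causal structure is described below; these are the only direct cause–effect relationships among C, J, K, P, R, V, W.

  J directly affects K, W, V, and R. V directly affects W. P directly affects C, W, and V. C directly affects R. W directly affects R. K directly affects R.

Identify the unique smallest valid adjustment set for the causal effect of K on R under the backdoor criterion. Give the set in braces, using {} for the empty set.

{J}

Variables eligible for adjustment (non-descendants of K, excluding K and R): {C, J, P, V, W}.
Backdoor paths from K to R:
  P1: K <- J -> V <- P -> C -> R
  P2: K <- J -> V <- P -> W -> R
  P3: K <- J -> V -> W <- P -> C -> R
  P4: K <- J -> V -> W -> R
  P5: K <- J -> W <- P -> C -> R
  P6: K <- J -> W <- V <- P -> C -> R
  P7: K <- J -> W -> R
  P8: K <- J -> R
The empty set is not sufficient: P4 (K <- J -> V -> W -> R) has no collider blocking it and no conditioned non-collider, so it is open.
Try {J}:
  P1: blocked at fork node J ∈ conditioning set.
  P2: blocked at fork node J ∈ conditioning set.
  P3: blocked at fork node J ∈ conditioning set.
  P4: blocked at fork node J ∈ conditioning set.
  P5: blocked at fork node J ∈ conditioning set.
  P6: blocked at fork node J ∈ conditioning set.
  P7: blocked at fork node J ∈ conditioning set.
  P8: blocked at fork node J ∈ conditioning set.
{J} contains no descendant of K and blocks every backdoor path.
No other singleton works — e.g. {P} leaves P4 open — so {J} is the unique smallest valid adjustment set.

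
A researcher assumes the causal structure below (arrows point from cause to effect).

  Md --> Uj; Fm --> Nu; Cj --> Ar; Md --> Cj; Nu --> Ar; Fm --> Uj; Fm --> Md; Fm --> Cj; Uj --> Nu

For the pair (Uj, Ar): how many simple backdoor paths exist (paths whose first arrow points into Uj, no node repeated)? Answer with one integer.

7

A backdoor path from Uj to Ar is any simple undirected path whose first edge points into Uj (i.e. leaves Uj via a parent).
Parents of Uj: {Fm, Md}.
Enumerating:
  P1: Uj <- Fm -> Md -> Cj -> Ar
  P2: Uj <- Fm -> Cj -> Ar
  P3: Uj <- Fm -> Nu -> Ar
  P4: Uj <- Md <- Fm -> Cj -> Ar
  P5: Uj <- Md <- Fm -> Nu -> Ar
  P6: Uj <- Md -> Cj <- Fm -> Nu -> Ar
  P7: Uj <- Md -> Cj -> Ar
That exhausts the simple backdoor paths. Count: 7.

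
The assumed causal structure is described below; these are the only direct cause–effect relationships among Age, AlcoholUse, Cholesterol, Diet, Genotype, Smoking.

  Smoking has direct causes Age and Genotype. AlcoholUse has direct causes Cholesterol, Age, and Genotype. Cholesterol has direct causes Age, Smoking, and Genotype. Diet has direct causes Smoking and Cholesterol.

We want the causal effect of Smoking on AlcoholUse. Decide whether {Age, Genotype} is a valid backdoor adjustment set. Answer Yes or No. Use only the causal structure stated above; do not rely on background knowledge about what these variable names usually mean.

Backdoor paths from Smoking to AlcoholUse (paths whose first edge points into Smoking):
  P1: Smoking <- Age -> Cholesterol <- Genotype -> AlcoholUse
  P2: Smoking <- Age -> Cholesterol -> AlcoholUse
  P3: Smoking <- Age -> AlcoholUse
  P4: Smoking <- Genotype -> Cholesterol <- Age -> AlcoholUse
  P5: Smoking <- Genotype -> Cholesterol -> AlcoholUse
  P6: Smoking <- Genotype -> AlcoholUse
Condition 1 (no descendant of Smoking in the set): holds — descendants of Smoking are {AlcoholUse, Cholesterol, Diet}; none are in {Age, Genotype}.
Condition 2 (every backdoor path blocked by {Age, Genotype}):
  P1: blocked at fork node Age ∈ conditioning set.
  P2: blocked at fork node Age ∈ conditioning set.
  P3: blocked at fork node Age ∈ conditioning set.
  P4: blocked at fork node Genotype ∈ conditioning set.
  P5: blocked at fork node Genotype ∈ conditioning set.
  P6: blocked at fork node Genotype ∈ conditioning set.
{Age, Genotype} satisfies the backdoor criterion.

Yes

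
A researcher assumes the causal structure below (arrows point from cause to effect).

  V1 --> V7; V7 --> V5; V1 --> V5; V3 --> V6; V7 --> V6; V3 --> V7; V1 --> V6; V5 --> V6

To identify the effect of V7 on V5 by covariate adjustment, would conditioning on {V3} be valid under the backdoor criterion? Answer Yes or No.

No

Backdoor paths from V7 to V5 (paths whose first edge points into V7):
  P1: V7 <- V1 -> V5
  P2: V7 <- V1 -> V6 <- V5
  P3: V7 <- V3 -> V6 <- V1 -> V5
  P4: V7 <- V3 -> V6 <- V5
Condition 1 (no descendant of V7 in the set): holds — descendants of V7 are {V5, V6}; none are in {V3}.
Condition 2 (every backdoor path blocked by {V3}):
  P1: open — no interior node is in the conditioning set.
  P2: blocked at collider V6 (neither it nor any descendant is in the conditioning set).
  P3: blocked at fork node V3 ∈ conditioning set.
  P4: blocked at fork node V3 ∈ conditioning set.
{V3} does not satisfy the backdoor criterion.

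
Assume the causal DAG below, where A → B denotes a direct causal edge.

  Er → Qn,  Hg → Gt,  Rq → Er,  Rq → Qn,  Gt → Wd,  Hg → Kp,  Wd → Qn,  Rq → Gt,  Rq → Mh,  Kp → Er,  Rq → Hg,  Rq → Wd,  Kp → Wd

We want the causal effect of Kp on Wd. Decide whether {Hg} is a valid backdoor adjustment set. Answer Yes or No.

Backdoor paths from Kp to Wd (paths whose first edge points into Kp):
  P1: Kp <- Hg <- Rq -> Gt -> Wd
  P2: Kp <- Hg <- Rq -> Wd
  P3: Kp <- Hg <- Rq -> Er -> Qn <- Wd
  P4: Kp <- Hg <- Rq -> Qn <- Wd
  P5: Kp <- Hg -> Gt <- Rq -> Wd
  P6: Kp <- Hg -> Gt <- Rq -> Er -> Qn <- Wd
  P7: Kp <- Hg -> Gt <- Rq -> Qn <- Wd
  P8: Kp <- Hg -> Gt -> Wd
Condition 1 (no descendant of Kp in the set): holds — descendants of Kp are {Er, Qn, Wd}; none are in {Hg}.
Condition 2 (every backdoor path blocked by {Hg}):
  P1: blocked at chain node Hg ∈ conditioning set.
  P2: blocked at chain node Hg ∈ conditioning set.
  P3: blocked at chain node Hg ∈ conditioning set.
  P4: blocked at chain node Hg ∈ conditioning set.
  P5: blocked at fork node Hg ∈ conditioning set.
  P6: blocked at fork node Hg ∈ conditioning set.
  P7: blocked at fork node Hg ∈ conditioning set.
  P8: blocked at fork node Hg ∈ conditioning set.
{Hg} satisfies the backdoor criterion.

Yes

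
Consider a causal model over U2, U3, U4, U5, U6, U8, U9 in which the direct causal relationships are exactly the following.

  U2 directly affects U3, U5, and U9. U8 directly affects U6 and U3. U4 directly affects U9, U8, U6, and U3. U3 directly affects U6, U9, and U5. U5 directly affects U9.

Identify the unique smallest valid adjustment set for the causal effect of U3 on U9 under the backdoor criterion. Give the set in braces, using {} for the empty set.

{U2, U4}

Variables eligible for adjustment (non-descendants of U3, excluding U3 and U9): {U2, U4, U8}.
Backdoor paths from U3 to U9:
  P1: U3 <- U2 -> U5 -> U9
  P2: U3 <- U2 -> U9
  P3: U3 <- U4 -> U9
  P4: U3 <- U8 <- U4 -> U9
  P5: U3 <- U8 -> U6 <- U4 -> U9
The empty set is not sufficient: P1 (U3 <- U2 -> U5 -> U9) has no collider blocking it and no conditioned non-collider, so it is open.
Try {U2, U4}:
  P1: blocked at fork node U2 ∈ conditioning set.
  P2: blocked at fork node U2 ∈ conditioning set.
  P3: blocked at fork node U4 ∈ conditioning set.
  P4: blocked at fork node U4 ∈ conditioning set.
  P5: blocked at collider U6 (neither it nor any descendant is in the conditioning set).
{U2, U4} contains no descendant of U3 and blocks every backdoor path.
Every element of {U2, U4} is needed (dropping U2 leaves P1 open; dropping U4 leaves P3 open), so no proper subset is valid.
Among all size-2 subsets of the eligible variables, only {U2, U4} blocks every backdoor path, so it is the unique smallest valid adjustment set.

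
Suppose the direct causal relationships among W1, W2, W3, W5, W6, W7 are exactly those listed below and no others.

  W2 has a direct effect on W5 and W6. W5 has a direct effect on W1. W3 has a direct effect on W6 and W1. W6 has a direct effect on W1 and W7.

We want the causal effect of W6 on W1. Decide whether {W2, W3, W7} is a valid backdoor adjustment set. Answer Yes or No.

Backdoor paths from W6 to W1 (paths whose first edge points into W6):
  P1: W6 <- W2 -> W5 -> W1
  P2: W6 <- W3 -> W1
Condition 1 (no descendant of W6 in the set): FAILS — W7 is a descendant of W6.
Condition 2 (every backdoor path blocked by {W2, W3, W7}):
  P1: blocked at fork node W2 ∈ conditioning set.
  P2: blocked at fork node W3 ∈ conditioning set.
{W2, W3, W7} does not satisfy the backdoor criterion.

No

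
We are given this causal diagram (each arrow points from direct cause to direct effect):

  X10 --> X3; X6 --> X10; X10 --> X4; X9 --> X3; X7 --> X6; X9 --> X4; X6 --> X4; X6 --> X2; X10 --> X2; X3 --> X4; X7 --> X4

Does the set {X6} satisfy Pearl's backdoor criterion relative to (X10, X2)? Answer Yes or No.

Backdoor paths from X10 to X2 (paths whose first edge points into X10):
  P1: X10 <- X6 -> X2
Condition 1 (no descendant of X10 in the set): holds — descendants of X10 are {X2, X3, X4}; none are in {X6}.
Condition 2 (every backdoor path blocked by {X6}):
  P1: blocked at fork node X6 ∈ conditioning set.
{X6} satisfies the backdoor criterion.

Yes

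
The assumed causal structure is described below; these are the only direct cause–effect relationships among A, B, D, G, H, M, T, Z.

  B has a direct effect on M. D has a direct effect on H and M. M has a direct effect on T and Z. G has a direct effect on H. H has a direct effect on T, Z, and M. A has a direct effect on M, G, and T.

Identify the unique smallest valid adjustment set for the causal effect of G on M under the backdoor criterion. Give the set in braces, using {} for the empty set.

Variables eligible for adjustment (non-descendants of G, excluding G and M): {A, B, D}.
Backdoor paths from G to M:
  P1: G <- A -> M
  P2: G <- A -> T <- H <- D -> M
  P3: G <- A -> T <- H -> M
  P4: G <- A -> T <- H -> Z <- M
  P5: G <- A -> T <- M
The empty set is not sufficient: P1 (G <- A -> M) has no collider blocking it and no conditioned non-collider, so it is open.
Try {A}:
  P1: blocked at fork node A ∈ conditioning set.
  P2: blocked at fork node A ∈ conditioning set.
  P3: blocked at fork node A ∈ conditioning set.
  P4: blocked at fork node A ∈ conditioning set.
  P5: blocked at fork node A ∈ conditioning set.
{A} contains no descendant of G and blocks every backdoor path.
No other singleton works — e.g. {B} leaves P1 open — so {A} is the unique smallest valid adjustment set.

{A}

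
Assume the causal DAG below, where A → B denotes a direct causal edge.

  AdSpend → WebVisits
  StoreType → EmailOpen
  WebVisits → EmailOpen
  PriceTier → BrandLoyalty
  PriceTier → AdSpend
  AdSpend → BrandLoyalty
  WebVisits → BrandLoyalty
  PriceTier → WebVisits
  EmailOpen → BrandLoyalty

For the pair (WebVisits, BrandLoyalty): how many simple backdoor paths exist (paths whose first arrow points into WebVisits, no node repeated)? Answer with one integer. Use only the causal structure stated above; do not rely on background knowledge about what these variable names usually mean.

A backdoor path from WebVisits to BrandLoyalty is any simple undirected path whose first edge points into WebVisits (i.e. leaves WebVisits via a parent).
Parents of WebVisits: {AdSpend, PriceTier}.
Enumerating:
  P1: WebVisits <- PriceTier -> AdSpend -> BrandLoyalty
  P2: WebVisits <- PriceTier -> BrandLoyalty
  P3: WebVisits <- AdSpend <- PriceTier -> BrandLoyalty
  P4: WebVisits <- AdSpend -> BrandLoyalty
That exhausts the simple backdoor paths. Count: 4.

4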